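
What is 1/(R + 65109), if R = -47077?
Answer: 1/18032 ≈ 5.5457e-5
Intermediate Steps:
1/(R + 65109) = 1/(-47077 + 65109) = 1/18032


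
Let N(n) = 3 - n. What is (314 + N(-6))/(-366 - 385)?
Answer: -323/751 ≈ -0.43009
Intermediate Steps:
(314 + N(-6))/(-366 - 385) = (314 + (3 - 1*(-6)))/(-366 - 385) = (314 + (3 + 6))/(-751) = (314 + 9)*(-1/751) = 323*(-1/751) = -323/751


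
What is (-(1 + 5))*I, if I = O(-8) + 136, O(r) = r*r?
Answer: -1200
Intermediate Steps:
O(r) = r²
I = 200 (I = (-8)² + 136 = 64 + 136 = 200)
(-(1 + 5))*I = -(1 + 5)*200 = -1*6*200 = -6*200 = -1200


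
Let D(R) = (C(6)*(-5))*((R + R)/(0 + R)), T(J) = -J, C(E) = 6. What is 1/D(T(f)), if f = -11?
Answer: -1/60 ≈ -0.016667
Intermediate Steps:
D(R) = -60 (D(R) = (6*(-5))*((R + R)/(0 + R)) = -30*2*R/R = -30*2 = -60)
1/D(T(f)) = 1/(-60) = -1/60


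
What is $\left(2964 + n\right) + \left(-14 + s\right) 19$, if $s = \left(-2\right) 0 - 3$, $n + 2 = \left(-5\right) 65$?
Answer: $2314$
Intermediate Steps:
$n = -327$ ($n = -2 - 325 = -327$)
$s = -3$ ($s = 0 - 3 = -3$)
$\left(2964 + n\right) + \left(-14 + s\right) 19 = \left(2964 - 327\right) + \left(-14 - 3\right) 19 = 2637 - 323 = 2314$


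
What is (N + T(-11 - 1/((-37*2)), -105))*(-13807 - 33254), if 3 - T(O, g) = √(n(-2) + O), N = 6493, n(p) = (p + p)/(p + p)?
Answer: -305708256 + 47061*I*√54686/74 ≈ -3.0571e+8 + 1.4872e+5*I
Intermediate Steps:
n(p) = 1 (n(p) = (2*p)/((2*p)) = (2*p)*(1/(2*p)) = 1)
T(O, g) = 3 - √(1 + O)
(N + T(-11 - 1/((-37*2)), -105))*(-13807 - 33254) = (6493 + (3 - √(1 + (-11 - 1/((-37*2))))))*(-13807 - 33254) = (6493 + (3 - √(1 + (-11 - 1/(-74)))))*(-47061) = (6493 + (3 - √(1 + (-11 - 1*(-1/74)))))*(-47061) = (6493 + (3 - √(1 + (-11 + 1/74))))*(-47061) = (6493 + (3 - √(1 - 813/74)))*(-47061) = (6493 + (3 - √(-739/74)))*(-47061) = (6493 + (3 - I*√54686/74))*(-47061) = (6496 - I*√54686/74)*(-47061) = -305708256 + 47061*I*√54686/74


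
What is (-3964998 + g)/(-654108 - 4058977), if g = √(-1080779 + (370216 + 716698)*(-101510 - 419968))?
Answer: 3964998/4713085 - I*√566802819671/4713085 ≈ 0.84127 - 0.15974*I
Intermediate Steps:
g = I*√566802819671 (g = √(-1080779 + 1086914*(-521478)) = √(-1080779 - 566801738892) = √(-566802819671) = I*√566802819671 ≈ 7.5286e+5*I)
(-3964998 + g)/(-654108 - 4058977) = (-3964998 + I*√566802819671)/(-654108 - 4058977) = (-3964998 + I*√566802819671)/(-4713085) = (-3964998 + I*√566802819671)*(-1/4713085) = 3964998/4713085 - I*√566802819671/4713085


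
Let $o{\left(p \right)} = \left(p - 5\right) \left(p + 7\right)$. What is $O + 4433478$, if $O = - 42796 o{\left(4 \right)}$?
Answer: $4904234$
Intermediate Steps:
$o{\left(p \right)} = \left(-5 + p\right) \left(7 + p\right)$
$O = 470756$ ($O = - 42796 \left(-35 + 4^{2} + 2 \cdot 4\right) = - 42796 \left(-35 + 16 + 8\right) = \left(-42796\right) \left(-11\right) = 470756$)
$O + 4433478 = 470756 + 4433478 = 4904234$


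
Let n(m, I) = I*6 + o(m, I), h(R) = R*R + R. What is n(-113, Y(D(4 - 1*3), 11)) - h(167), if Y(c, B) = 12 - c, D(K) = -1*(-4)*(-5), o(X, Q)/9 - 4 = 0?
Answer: -27828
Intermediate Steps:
o(X, Q) = 36 (o(X, Q) = 36 + 9*0 = 36 + 0 = 36)
D(K) = -20 (D(K) = 4*(-5) = -20)
h(R) = R + R**2 (h(R) = R**2 + R = R + R**2)
n(m, I) = 36 + 6*I (n(m, I) = I*6 + 36 = 6*I + 36 = 36 + 6*I)
n(-113, Y(D(4 - 1*3), 11)) - h(167) = (36 + 6*(12 - 1*(-20))) - 167*(1 + 167) = (36 + 6*(12 + 20)) - 167*168 = (36 + 6*32) - 1*28056 = (36 + 192) - 28056 = 228 - 28056 = -27828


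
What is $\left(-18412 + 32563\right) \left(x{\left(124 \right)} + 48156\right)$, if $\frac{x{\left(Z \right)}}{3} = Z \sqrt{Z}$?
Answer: $681455556 + 10528344 \sqrt{31} \approx 7.4007 \cdot 10^{8}$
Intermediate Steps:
$x{\left(Z \right)} = 3 Z^{\frac{3}{2}}$ ($x{\left(Z \right)} = 3 Z \sqrt{Z} = 3 Z^{\frac{3}{2}}$)
$\left(-18412 + 32563\right) \left(x{\left(124 \right)} + 48156\right) = \left(-18412 + 32563\right) \left(3 \cdot 124^{\frac{3}{2}} + 48156\right) = 14151 \left(3 \cdot 248 \sqrt{31} + 48156\right) = 14151 \left(744 \sqrt{31} + 48156\right) = 14151 \left(48156 + 744 \sqrt{31}\right) = 681455556 + 10528344 \sqrt{31}$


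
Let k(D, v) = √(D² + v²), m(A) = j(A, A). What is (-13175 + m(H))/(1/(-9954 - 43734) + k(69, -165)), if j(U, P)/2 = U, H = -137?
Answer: -722049912/92196489389183 - 116296247026368*√3554/92196489389183 ≈ -75.199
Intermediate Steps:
j(U, P) = 2*U
m(A) = 2*A
(-13175 + m(H))/(1/(-9954 - 43734) + k(69, -165)) = (-13175 + 2*(-137))/(1/(-9954 - 43734) + √(69² + (-165)²)) = (-13175 - 274)/(1/(-53688) + √(4761 + 27225)) = -13449/(-1/53688 + √31986) = -13449/(-1/53688 + 3*√3554)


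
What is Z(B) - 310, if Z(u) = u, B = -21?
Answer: -331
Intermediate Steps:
Z(B) - 310 = -21 - 310 = -331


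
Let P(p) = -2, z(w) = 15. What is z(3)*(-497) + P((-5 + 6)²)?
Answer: -7457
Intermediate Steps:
z(3)*(-497) + P((-5 + 6)²) = 15*(-497) - 2 = -7455 - 2 = -7457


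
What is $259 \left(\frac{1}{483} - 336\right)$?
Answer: $- \frac{6004619}{69} \approx -87024.0$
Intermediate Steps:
$259 \left(\frac{1}{483} - 336\right) = 259 \left(- \frac{162287}{483}\right) = - \frac{6004619}{69}$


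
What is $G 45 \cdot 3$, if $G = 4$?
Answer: $540$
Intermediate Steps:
$G 45 \cdot 3 = 4 \cdot 45 \cdot 3 = 180 \cdot 3 = 540$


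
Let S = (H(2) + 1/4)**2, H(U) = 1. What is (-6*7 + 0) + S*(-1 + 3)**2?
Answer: -143/4 ≈ -35.750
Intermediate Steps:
S = 25/16 (S = (1 + 1/4)**2 = (5/4)**2 = 25/16 ≈ 1.5625)
(-6*7 + 0) + S*(-1 + 3)**2 = (-6*7 + 0) + 25*(-1 + 3)**2/16 = (-42 + 0) + (25/16)*2**2 = -42 + (25/16)*4 = -42 + 25/4 = -143/4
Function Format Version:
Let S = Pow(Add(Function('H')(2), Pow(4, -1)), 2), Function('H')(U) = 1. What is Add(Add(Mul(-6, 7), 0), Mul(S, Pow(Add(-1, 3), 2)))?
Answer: Rational(-143, 4) ≈ -35.750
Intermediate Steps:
S = Rational(25, 16) (S = Pow(Add(1, Pow(4, -1)), 2) = Pow(Add(1, Rational(1, 4)), 2) = Pow(Rational(5, 4), 2) = Rational(25, 16) ≈ 1.5625)
Add(Add(Mul(-6, 7), 0), Mul(S, Pow(Add(-1, 3), 2))) = Add(Add(Mul(-6, 7), 0), Mul(Rational(25, 16), Pow(Add(-1, 3), 2))) = Add(Add(-42, 0), Mul(Rational(25, 16), Pow(2, 2))) = Add(-42, Mul(Rational(25, 16), 4)) = Add(-42, Rational(25, 4)) = Rational(-143, 4)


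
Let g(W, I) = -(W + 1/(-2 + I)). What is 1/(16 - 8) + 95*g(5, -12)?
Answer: -26213/56 ≈ -468.09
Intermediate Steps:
g(W, I) = -W - 1/(-2 + I)
1/(16 - 8) + 95*g(5, -12) = 1/(16 - 8) + 95*((-1 + 2*5 - 1*(-12)*5)/(-2 - 12)) = 1/8 + 95*((-1 + 10 + 60)/(-14)) = 1/8 + 95*(-1/14*69) = 1/8 + 95*(-69/14) = 1/8 - 6555/14 = -26213/56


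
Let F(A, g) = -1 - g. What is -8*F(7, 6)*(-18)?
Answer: -1008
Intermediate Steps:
-8*F(7, 6)*(-18) = -8*(-1 - 1*6)*(-18) = -8*(-1 - 6)*(-18) = -8*(-7)*(-18) = 56*(-18) = -1008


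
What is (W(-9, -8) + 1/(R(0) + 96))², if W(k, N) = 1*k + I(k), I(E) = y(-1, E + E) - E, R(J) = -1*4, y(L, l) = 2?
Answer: 34225/8464 ≈ 4.0436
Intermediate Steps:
R(J) = -4
I(E) = 2 - E
W(k, N) = 2 (W(k, N) = 1*k + (2 - k) = k + (2 - k) = 2)
(W(-9, -8) + 1/(R(0) + 96))² = (2 + 1/(-4 + 96))² = (2 + 1/92)² = (185/92)² = 34225/8464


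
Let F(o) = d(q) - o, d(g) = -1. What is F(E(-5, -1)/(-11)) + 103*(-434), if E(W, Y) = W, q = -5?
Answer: -491738/11 ≈ -44703.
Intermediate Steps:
F(o) = -1 - o
F(E(-5, -1)/(-11)) + 103*(-434) = (-1 - (-5)/(-11)) + 103*(-434) = (-1 - (-5)*(-1)/11) - 44702 = (-1 - 1*5/11) - 44702 = (-1 - 5/11) - 44702 = -16/11 - 44702 = -491738/11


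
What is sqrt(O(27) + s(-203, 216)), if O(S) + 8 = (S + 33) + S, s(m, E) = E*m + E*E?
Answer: sqrt(2887) ≈ 53.731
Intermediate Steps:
s(m, E) = E**2 + E*m (s(m, E) = E*m + E**2 = E**2 + E*m)
O(S) = 25 + 2*S (O(S) = -8 + ((S + 33) + S) = -8 + ((33 + S) + S) = -8 + (33 + 2*S) = 25 + 2*S)
sqrt(O(27) + s(-203, 216)) = sqrt((25 + 2*27) + 216*(216 - 203)) = sqrt((25 + 54) + 216*13) = sqrt(79 + 2808) = sqrt(2887)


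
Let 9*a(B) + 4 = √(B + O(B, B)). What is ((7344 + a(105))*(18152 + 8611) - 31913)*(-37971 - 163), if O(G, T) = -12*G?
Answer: -22480412207062/3 - 340193414*I*√1155/3 ≈ -7.4935e+12 - 3.8539e+9*I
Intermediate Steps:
a(B) = -4/9 + √11*√(-B)/9 (a(B) = -4/9 + √(B - 12*B)/9 = -4/9 + √(-11*B)/9 = -4/9 + (√11*√(-B))/9 = -4/9 + √11*√(-B)/9)
((7344 + a(105))*(18152 + 8611) - 31913)*(-37971 - 163) = ((7344 + (-4/9 + √11*√(-1*105)/9))*(18152 + 8611) - 31913)*(-37971 - 163) = ((7344 + (-4/9 + √11*√(-105)/9))*26763 - 31913)*(-38134) = ((7344 + (-4/9 + √11*(I*√105)/9))*26763 - 31913)*(-38134) = ((7344 + (-4/9 + I*√1155/9))*26763 - 31913)*(-38134) = ((66092/9 + I*√1155/9)*26763 - 31913)*(-38134) = ((589606732/3 + 8921*I*√1155/3) - 31913)*(-38134) = (589510993/3 + 8921*I*√1155/3)*(-38134) = -22480412207062/3 - 340193414*I*√1155/3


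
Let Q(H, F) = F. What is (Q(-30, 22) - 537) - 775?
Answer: -1290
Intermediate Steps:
(Q(-30, 22) - 537) - 775 = (22 - 537) - 775 = -515 - 775 = -1290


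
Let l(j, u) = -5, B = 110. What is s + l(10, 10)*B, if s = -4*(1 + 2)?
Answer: -562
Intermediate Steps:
s = -12 (s = -4*3 = -12)
s + l(10, 10)*B = -12 - 5*110 = -12 - 550 = -562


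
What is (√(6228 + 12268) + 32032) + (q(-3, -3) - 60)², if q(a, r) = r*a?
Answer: 34769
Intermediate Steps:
q(a, r) = a*r
(√(6228 + 12268) + 32032) + (q(-3, -3) - 60)² = (√(6228 + 12268) + 32032) + (-3*(-3) - 60)² = (√18496 + 32032) + (9 - 60)² = (136 + 32032) + (-51)² = 32168 + 2601 = 34769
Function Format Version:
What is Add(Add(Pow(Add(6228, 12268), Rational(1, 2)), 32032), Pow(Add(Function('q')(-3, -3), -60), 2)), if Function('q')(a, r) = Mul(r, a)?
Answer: 34769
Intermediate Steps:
Function('q')(a, r) = Mul(a, r)
Add(Add(Pow(Add(6228, 12268), Rational(1, 2)), 32032), Pow(Add(Function('q')(-3, -3), -60), 2)) = Add(Add(Pow(Add(6228, 12268), Rational(1, 2)), 32032), Pow(Add(Mul(-3, -3), -60), 2)) = Add(Add(Pow(18496, Rational(1, 2)), 32032), Pow(Add(9, -60), 2)) = Add(Add(136, 32032), Pow(-51, 2)) = Add(32168, 2601) = 34769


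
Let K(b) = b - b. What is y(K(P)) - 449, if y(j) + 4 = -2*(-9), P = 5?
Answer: -435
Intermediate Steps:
K(b) = 0
y(j) = 14 (y(j) = -4 - 2*(-9) = -4 + 18 = 14)
y(K(P)) - 449 = 14 - 449 = -435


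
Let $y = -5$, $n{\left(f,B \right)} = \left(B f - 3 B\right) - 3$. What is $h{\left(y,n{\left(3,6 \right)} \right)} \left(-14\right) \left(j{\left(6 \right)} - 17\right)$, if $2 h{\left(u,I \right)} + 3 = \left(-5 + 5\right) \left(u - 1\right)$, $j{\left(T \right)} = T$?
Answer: $-231$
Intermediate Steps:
$n{\left(f,B \right)} = -3 - 3 B + B f$ ($n{\left(f,B \right)} = \left(- 3 B + B f\right) - 3 = -3 - 3 B + B f$)
$h{\left(u,I \right)} = - \frac{3}{2}$ ($h{\left(u,I \right)} = - \frac{3}{2} + \frac{\left(-5 + 5\right) \left(u - 1\right)}{2} = - \frac{3}{2} + \frac{0 \left(-1 + u\right)}{2} = - \frac{3}{2} + \frac{1}{2} \cdot 0 = - \frac{3}{2} + 0 = - \frac{3}{2}$)
$h{\left(y,n{\left(3,6 \right)} \right)} \left(-14\right) \left(j{\left(6 \right)} - 17\right) = \left(- \frac{3}{2}\right) \left(-14\right) \left(6 - 17\right) = 21 \left(-11\right) = -231$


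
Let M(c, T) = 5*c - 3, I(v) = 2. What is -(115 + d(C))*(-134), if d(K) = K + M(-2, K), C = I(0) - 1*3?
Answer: 13534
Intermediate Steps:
M(c, T) = -3 + 5*c
C = -1 (C = 2 - 1*3 = 2 - 3 = -1)
d(K) = -13 + K (d(K) = K + (-3 + 5*(-2)) = K + (-3 - 10) = K - 13 = -13 + K)
-(115 + d(C))*(-134) = -(115 + (-13 - 1))*(-134) = -(115 - 14)*(-134) = -101*(-134) = -1*(-13534) = 13534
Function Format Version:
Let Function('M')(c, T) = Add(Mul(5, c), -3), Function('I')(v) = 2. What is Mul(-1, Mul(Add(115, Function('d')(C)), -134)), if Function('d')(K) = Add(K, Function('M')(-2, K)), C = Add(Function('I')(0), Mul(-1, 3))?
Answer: 13534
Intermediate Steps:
Function('M')(c, T) = Add(-3, Mul(5, c))
C = -1 (C = Add(2, Mul(-1, 3)) = Add(2, -3) = -1)
Function('d')(K) = Add(-13, K) (Function('d')(K) = Add(K, Add(-3, Mul(5, -2))) = Add(K, Add(-3, -10)) = Add(K, -13) = Add(-13, K))
Mul(-1, Mul(Add(115, Function('d')(C)), -134)) = Mul(-1, Mul(Add(115, Add(-13, -1)), -134)) = Mul(-1, Mul(Add(115, -14), -134)) = Mul(-1, Mul(101, -134)) = Mul(-1, -13534) = 13534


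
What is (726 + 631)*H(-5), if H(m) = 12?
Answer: 16284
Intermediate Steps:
(726 + 631)*H(-5) = (726 + 631)*12 = 1357*12 = 16284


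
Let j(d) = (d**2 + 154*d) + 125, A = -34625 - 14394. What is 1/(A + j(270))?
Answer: 1/65586 ≈ 1.5247e-5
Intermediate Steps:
A = -49019
j(d) = 125 + d**2 + 154*d
1/(A + j(270)) = 1/(-49019 + (125 + 270**2 + 154*270)) = 1/(-49019 + (125 + 72900 + 41580)) = 1/(-49019 + 114605) = 1/65586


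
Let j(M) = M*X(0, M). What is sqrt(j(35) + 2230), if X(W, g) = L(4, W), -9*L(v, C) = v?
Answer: sqrt(19930)/3 ≈ 47.058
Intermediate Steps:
L(v, C) = -v/9
X(W, g) = -4/9 (X(W, g) = -1/9*4 = -4/9)
j(M) = -4*M/9 (j(M) = M*(-4/9) = -4*M/9)
sqrt(j(35) + 2230) = sqrt(-4/9*35 + 2230) = sqrt(-140/9 + 2230) = sqrt(19930/9) = sqrt(19930)/3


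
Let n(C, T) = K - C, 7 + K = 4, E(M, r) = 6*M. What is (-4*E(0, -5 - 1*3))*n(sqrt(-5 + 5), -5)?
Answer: 0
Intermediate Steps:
K = -3 (K = -7 + 4 = -3)
n(C, T) = -3 - C
(-4*E(0, -5 - 1*3))*n(sqrt(-5 + 5), -5) = (-24*0)*(-3 - sqrt(-5 + 5)) = (-4*0)*(-3 - sqrt(0)) = 0*(-3 - 1*0) = 0*(-3 + 0) = 0*(-3) = 0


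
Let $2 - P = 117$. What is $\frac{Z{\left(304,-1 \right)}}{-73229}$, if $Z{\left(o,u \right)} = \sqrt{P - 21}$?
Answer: $- \frac{2 i \sqrt{34}}{73229} \approx - 0.00015925 i$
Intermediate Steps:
$P = -115$ ($P = 2 - 117 = -115$)
$Z{\left(o,u \right)} = 2 i \sqrt{34}$ ($Z{\left(o,u \right)} = \sqrt{-115 - 21} = \sqrt{-136} = 2 i \sqrt{34}$)
$\frac{Z{\left(304,-1 \right)}}{-73229} = \frac{2 i \sqrt{34}}{-73229} = 2 i \sqrt{34} \left(- \frac{1}{73229}\right) = - \frac{2 i \sqrt{34}}{73229}$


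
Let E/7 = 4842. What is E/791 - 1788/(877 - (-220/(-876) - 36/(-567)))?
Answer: 4648285809/113900497 ≈ 40.810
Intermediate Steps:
E = 33894 (E = 7*4842 = 33894)
E/791 - 1788/(877 - (-220/(-876) - 36/(-567))) = 33894/791 - 1788/(877 - (-220/(-876) - 36/(-567))) = 33894*(1/791) - 1788/(877 - (-220*(-1/876) - 36*(-1/567))) = 4842/113 - 1788/(877 - (55/219 + 4/63)) = 4842/113 - 1788/(877 - 1*1447/4599) = 4842/113 - 1788/(877 - 1447/4599) = 4842/113 - 1788/4031876/4599 = 4842/113 - 1788*4599/4031876 = 4842/113 - 2055753/1007969 = 4648285809/113900497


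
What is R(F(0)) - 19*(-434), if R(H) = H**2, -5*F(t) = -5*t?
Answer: 8246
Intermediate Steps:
F(t) = t (F(t) = -(-1)*t = t)
R(F(0)) - 19*(-434) = 0**2 - 19*(-434) = 0 - 1*(-8246) = 0 + 8246 = 8246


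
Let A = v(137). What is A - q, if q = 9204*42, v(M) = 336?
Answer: -386232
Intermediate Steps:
A = 336
q = 386568
A - q = 336 - 1*386568 = 336 - 386568 = -386232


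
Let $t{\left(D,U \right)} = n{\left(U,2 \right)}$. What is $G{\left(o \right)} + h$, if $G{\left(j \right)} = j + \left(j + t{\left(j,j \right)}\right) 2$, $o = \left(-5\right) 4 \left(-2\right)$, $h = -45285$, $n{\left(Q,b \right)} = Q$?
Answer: $-45085$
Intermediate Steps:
$t{\left(D,U \right)} = U$
$o = 40$ ($o = \left(-20\right) \left(-2\right) = 40$)
$G{\left(j \right)} = 5 j$ ($G{\left(j \right)} = j + \left(j + j\right) 2 = j + 2 j 2 = j + 4 j = 5 j$)
$G{\left(o \right)} + h = 5 \cdot 40 - 45285 = 200 - 45285 = -45085$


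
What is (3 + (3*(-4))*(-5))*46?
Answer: 2898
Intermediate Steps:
(3 + (3*(-4))*(-5))*46 = (3 - 12*(-5))*46 = (3 + 60)*46 = 63*46 = 2898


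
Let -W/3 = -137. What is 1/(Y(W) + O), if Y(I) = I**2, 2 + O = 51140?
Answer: 1/220059 ≈ 4.5442e-6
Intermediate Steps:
O = 51138 (O = -2 + 51140 = 51138)
W = 411 (W = -3*(-137) = 411)
1/(Y(W) + O) = 1/(411**2 + 51138) = 1/(168921 + 51138) = 1/220059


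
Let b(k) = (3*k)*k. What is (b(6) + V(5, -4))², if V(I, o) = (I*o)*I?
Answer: 64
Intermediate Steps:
b(k) = 3*k²
V(I, o) = o*I²
(b(6) + V(5, -4))² = (3*6² - 4*5²)² = (3*36 - 4*25)² = (108 - 100)² = 8² = 64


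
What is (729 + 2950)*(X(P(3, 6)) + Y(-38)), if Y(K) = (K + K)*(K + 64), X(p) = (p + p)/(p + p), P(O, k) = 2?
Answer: -7266025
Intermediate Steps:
X(p) = 1 (X(p) = (2*p)/((2*p)) = (2*p)*(1/(2*p)) = 1)
Y(K) = 2*K*(64 + K) (Y(K) = (2*K)*(64 + K) = 2*K*(64 + K))
(729 + 2950)*(X(P(3, 6)) + Y(-38)) = (729 + 2950)*(1 + 2*(-38)*(64 - 38)) = 3679*(1 + 2*(-38)*26) = 3679*(1 - 1976) = 3679*(-1975) = -7266025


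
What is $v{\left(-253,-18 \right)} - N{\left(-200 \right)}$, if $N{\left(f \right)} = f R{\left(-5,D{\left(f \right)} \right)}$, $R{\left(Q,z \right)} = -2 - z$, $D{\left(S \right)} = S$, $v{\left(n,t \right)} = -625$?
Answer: $38975$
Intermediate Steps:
$N{\left(f \right)} = f \left(-2 - f\right)$
$v{\left(-253,-18 \right)} - N{\left(-200 \right)} = -625 - \left(-1\right) \left(-200\right) \left(2 - 200\right) = -625 - \left(-1\right) \left(-200\right) \left(-198\right) = -625 - -39600 = -625 + 39600 = 38975$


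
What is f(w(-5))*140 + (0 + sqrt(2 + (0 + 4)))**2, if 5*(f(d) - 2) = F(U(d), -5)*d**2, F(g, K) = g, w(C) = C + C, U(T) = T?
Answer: -27714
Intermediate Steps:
w(C) = 2*C
f(d) = 2 + d**3/5 (f(d) = 2 + (d*d**2)/5 = 2 + d**3/5)
f(w(-5))*140 + (0 + sqrt(2 + (0 + 4)))**2 = (2 + (2*(-5))**3/5)*140 + (0 + sqrt(2 + (0 + 4)))**2 = (2 + (1/5)*(-10)**3)*140 + (0 + sqrt(2 + 4))**2 = (2 + (1/5)*(-1000))*140 + (0 + sqrt(6))**2 = (2 - 200)*140 + (sqrt(6))**2 = -198*140 + 6 = -27720 + 6 = -27714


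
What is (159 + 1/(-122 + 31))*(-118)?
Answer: -1707224/91 ≈ -18761.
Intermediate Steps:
(159 + 1/(-122 + 31))*(-118) = (159 + 1/(-91))*(-118) = (159 - 1/91)*(-118) = (14468/91)*(-118) = -1707224/91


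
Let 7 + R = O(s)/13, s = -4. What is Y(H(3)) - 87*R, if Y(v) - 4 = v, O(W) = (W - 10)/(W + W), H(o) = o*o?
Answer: 31735/52 ≈ 610.29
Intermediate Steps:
H(o) = o**2
O(W) = (-10 + W)/(2*W) (O(W) = (-10 + W)/((2*W)) = (-10 + W)*(1/(2*W)) = (-10 + W)/(2*W))
Y(v) = 4 + v
R = -357/52 (R = -7 + ((1/2)*(-10 - 4)/(-4))/13 = -7 + ((1/2)*(-1/4)*(-14))*(1/13) = -7 + (7/4)*(1/13) = -7 + 7/52 = -357/52 ≈ -6.8654)
Y(H(3)) - 87*R = (4 + 3**2) - 87*(-357/52) = (4 + 9) + 31059/52 = 13 + 31059/52 = 31735/52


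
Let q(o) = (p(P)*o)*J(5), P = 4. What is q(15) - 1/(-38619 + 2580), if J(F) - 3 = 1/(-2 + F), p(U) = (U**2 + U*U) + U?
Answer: 64870201/36039 ≈ 1800.0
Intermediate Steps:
p(U) = U + 2*U**2 (p(U) = (U**2 + U**2) + U = 2*U**2 + U = U + 2*U**2)
J(F) = 3 + 1/(-2 + F)
q(o) = 120*o (q(o) = ((4*(1 + 2*4))*o)*((-5 + 3*5)/(-2 + 5)) = ((4*(1 + 8))*o)*((-5 + 15)/3) = ((4*9)*o)*((1/3)*10) = (36*o)*(10/3) = 120*o)
q(15) - 1/(-38619 + 2580) = 120*15 - 1/(-38619 + 2580) = 1800 - 1/(-36039) = 1800 - 1*(-1/36039) = 1800 + 1/36039 = 64870201/36039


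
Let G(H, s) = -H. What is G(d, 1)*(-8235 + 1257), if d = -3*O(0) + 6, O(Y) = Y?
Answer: 41868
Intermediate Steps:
d = 6 (d = -3*0 + 6 = 0 + 6 = 6)
G(d, 1)*(-8235 + 1257) = (-1*6)*(-8235 + 1257) = -6*(-6978) = 41868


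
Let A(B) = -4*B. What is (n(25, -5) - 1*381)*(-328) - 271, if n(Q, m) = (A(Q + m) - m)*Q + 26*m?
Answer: 782337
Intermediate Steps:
n(Q, m) = 26*m + Q*(-5*m - 4*Q) (n(Q, m) = (-4*(Q + m) - m)*Q + 26*m = ((-4*Q - 4*m) - m)*Q + 26*m = (-5*m - 4*Q)*Q + 26*m = Q*(-5*m - 4*Q) + 26*m = 26*m + Q*(-5*m - 4*Q))
(n(25, -5) - 1*381)*(-328) - 271 = ((-4*25² + 26*(-5) - 5*25*(-5)) - 1*381)*(-328) - 271 = ((-4*625 - 130 + 625) - 381)*(-328) - 271 = ((-2500 - 130 + 625) - 381)*(-328) - 271 = (-2005 - 381)*(-328) - 271 = -2386*(-328) - 271 = 782608 - 271 = 782337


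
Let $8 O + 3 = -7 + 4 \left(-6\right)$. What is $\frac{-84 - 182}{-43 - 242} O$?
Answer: $- \frac{119}{30} \approx -3.9667$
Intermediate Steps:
$O = - \frac{17}{4}$ ($O = - \frac{3}{8} + \frac{-7 + 4 \left(-6\right)}{8} = - \frac{3}{8} + \frac{-7 - 24}{8} = - \frac{3}{8} + \frac{1}{8} \left(-31\right) = - \frac{3}{8} - \frac{31}{8} = - \frac{17}{4} \approx -4.25$)
$\frac{-84 - 182}{-43 - 242} O = \frac{-84 - 182}{-43 - 242} \left(- \frac{17}{4}\right) = - \frac{266}{-285} \left(- \frac{17}{4}\right) = \left(-266\right) \left(- \frac{1}{285}\right) \left(- \frac{17}{4}\right) = \frac{14}{15} \left(- \frac{17}{4}\right) = - \frac{119}{30}$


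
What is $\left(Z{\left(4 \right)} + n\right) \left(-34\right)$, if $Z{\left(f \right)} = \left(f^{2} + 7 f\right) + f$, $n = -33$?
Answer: $-510$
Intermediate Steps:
$Z{\left(f \right)} = f^{2} + 8 f$
$\left(Z{\left(4 \right)} + n\right) \left(-34\right) = \left(4 \left(8 + 4\right) - 33\right) \left(-34\right) = \left(4 \cdot 12 - 33\right) \left(-34\right) = \left(48 - 33\right) \left(-34\right) = 15 \left(-34\right) = -510$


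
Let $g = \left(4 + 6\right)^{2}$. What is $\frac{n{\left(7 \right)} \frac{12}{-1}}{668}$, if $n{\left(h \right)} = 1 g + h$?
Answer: $- \frac{321}{167} \approx -1.9222$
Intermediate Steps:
$g = 100$ ($g = 10^{2} = 100$)
$n{\left(h \right)} = 100 + h$ ($n{\left(h \right)} = 1 \cdot 100 + h = 100 + h$)
$\frac{n{\left(7 \right)} \frac{12}{-1}}{668} = \frac{\left(100 + 7\right) \frac{12}{-1}}{668} = 107 \cdot 12 \left(-1\right) \frac{1}{668} = 107 \left(-12\right) \frac{1}{668} = \left(-1284\right) \frac{1}{668} = - \frac{321}{167}$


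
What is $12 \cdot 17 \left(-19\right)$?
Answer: $-3876$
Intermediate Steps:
$12 \cdot 17 \left(-19\right) = 204 \left(-19\right) = -3876$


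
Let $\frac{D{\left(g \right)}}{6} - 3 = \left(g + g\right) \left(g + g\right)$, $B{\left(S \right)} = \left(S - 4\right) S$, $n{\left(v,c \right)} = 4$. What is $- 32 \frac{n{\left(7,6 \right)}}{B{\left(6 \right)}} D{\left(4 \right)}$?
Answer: $-4288$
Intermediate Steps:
$B{\left(S \right)} = S \left(-4 + S\right)$ ($B{\left(S \right)} = \left(-4 + S\right) S = S \left(-4 + S\right)$)
$D{\left(g \right)} = 18 + 24 g^{2}$ ($D{\left(g \right)} = 18 + 6 \left(g + g\right) \left(g + g\right) = 18 + 6 \cdot 2 g 2 g = 18 + 6 \cdot 4 g^{2} = 18 + 24 g^{2}$)
$- 32 \frac{n{\left(7,6 \right)}}{B{\left(6 \right)}} D{\left(4 \right)} = - 32 \frac{4}{6 \left(-4 + 6\right)} \left(18 + 24 \cdot 4^{2}\right) = - 32 \frac{4}{6 \cdot 2} \left(18 + 24 \cdot 16\right) = - 32 \cdot \frac{4}{12} \left(18 + 384\right) = - 32 \cdot 4 \cdot \frac{1}{12} \cdot 402 = \left(-32\right) \frac{1}{3} \cdot 402 = \left(- \frac{32}{3}\right) 402 = -4288$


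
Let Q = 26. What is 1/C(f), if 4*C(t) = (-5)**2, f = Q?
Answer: 4/25 ≈ 0.16000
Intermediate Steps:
f = 26
C(t) = 25/4 (C(t) = (1/4)*(-5)**2 = (1/4)*25 = 25/4)
1/C(f) = 1/(25/4) = 4/25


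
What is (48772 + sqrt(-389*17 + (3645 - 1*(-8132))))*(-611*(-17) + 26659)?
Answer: 1806807512 + 74092*sqrt(1291) ≈ 1.8095e+9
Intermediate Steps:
(48772 + sqrt(-389*17 + (3645 - 1*(-8132))))*(-611*(-17) + 26659) = (48772 + sqrt(-6613 + (3645 + 8132)))*(10387 + 26659) = (48772 + sqrt(-6613 + 11777))*37046 = (48772 + sqrt(5164))*37046 = (48772 + 2*sqrt(1291))*37046 = 1806807512 + 74092*sqrt(1291)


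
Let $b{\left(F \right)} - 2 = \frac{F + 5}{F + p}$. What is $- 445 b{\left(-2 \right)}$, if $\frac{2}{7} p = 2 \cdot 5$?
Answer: $- \frac{10235}{11} \approx -930.45$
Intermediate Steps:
$p = 35$ ($p = \frac{7 \cdot 2 \cdot 5}{2} = \frac{7}{2} \cdot 10 = 35$)
$b{\left(F \right)} = 2 + \frac{5 + F}{35 + F}$ ($b{\left(F \right)} = 2 + \frac{F + 5}{F + 35} = 2 + \frac{5 + F}{35 + F}$)
$- 445 b{\left(-2 \right)} = - 445 \frac{3 \left(25 - 2\right)}{35 - 2} = - 445 \cdot 3 \cdot \frac{1}{33} \cdot 23 = \left(-445\right) \frac{23}{11} = - \frac{10235}{11}$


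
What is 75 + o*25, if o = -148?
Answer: -3625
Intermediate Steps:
75 + o*25 = 75 - 148*25 = 75 - 3700 = -3625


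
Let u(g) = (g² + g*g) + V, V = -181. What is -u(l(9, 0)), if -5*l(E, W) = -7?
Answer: 4427/25 ≈ 177.08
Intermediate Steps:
l(E, W) = 7/5 (l(E, W) = -⅕*(-7) = 7/5)
u(g) = -181 + 2*g² (u(g) = (g² + g*g) - 181 = (g² + g²) - 181 = 2*g² - 181 = -181 + 2*g²)
-u(l(9, 0)) = -(-181 + 2*(7/5)²) = -(-181 + 2*(49/25)) = -(-181 + 98/25) = -1*(-4427/25) = 4427/25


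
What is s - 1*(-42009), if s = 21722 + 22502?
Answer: 86233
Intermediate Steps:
s = 44224
s - 1*(-42009) = 44224 - 1*(-42009) = 44224 + 42009 = 86233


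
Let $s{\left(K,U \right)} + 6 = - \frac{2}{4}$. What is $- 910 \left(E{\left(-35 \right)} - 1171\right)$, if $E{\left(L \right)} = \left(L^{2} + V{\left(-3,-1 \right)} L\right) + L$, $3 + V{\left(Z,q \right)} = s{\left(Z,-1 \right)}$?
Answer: $-319865$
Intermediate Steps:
$s{\left(K,U \right)} = - \frac{13}{2}$ ($s{\left(K,U \right)} = -6 - \frac{2}{4} = -6 - \frac{1}{2} = - \frac{13}{2}$)
$V{\left(Z,q \right)} = - \frac{19}{2}$ ($V{\left(Z,q \right)} = -3 - \frac{13}{2} = - \frac{19}{2}$)
$E{\left(L \right)} = L^{2} - \frac{17 L}{2}$ ($E{\left(L \right)} = \left(L^{2} - \frac{19 L}{2}\right) + L = L^{2} - \frac{17 L}{2}$)
$- 910 \left(E{\left(-35 \right)} - 1171\right) = - 910 \left(\frac{1}{2} \left(-35\right) \left(-17 + 2 \left(-35\right)\right) - 1171\right) = - 910 \left(\frac{1}{2} \left(-35\right) \left(-17 - 70\right) - 1171\right) = - 910 \left(\frac{1}{2} \left(-35\right) \left(-87\right) - 1171\right) = - 910 \left(\frac{3045}{2} - 1171\right) = \left(-910\right) \frac{703}{2} = -319865$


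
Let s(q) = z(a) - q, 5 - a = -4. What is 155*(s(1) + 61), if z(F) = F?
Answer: 10695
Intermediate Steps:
a = 9 (a = 5 - 1*(-4) = 5 + 4 = 9)
s(q) = 9 - q
155*(s(1) + 61) = 155*((9 - 1*1) + 61) = 155*((9 - 1) + 61) = 155*(8 + 61) = 155*69 = 10695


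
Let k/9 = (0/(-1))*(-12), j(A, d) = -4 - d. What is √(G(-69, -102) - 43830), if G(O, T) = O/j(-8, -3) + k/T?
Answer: I*√43761 ≈ 209.19*I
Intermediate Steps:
k = 0 (k = 9*((0/(-1))*(-12)) = 9*((0*(-1))*(-12)) = 9*(0*(-12)) = 9*0 = 0)
G(O, T) = -O (G(O, T) = O/(-4 - 1*(-3)) + 0/T = O/(-4 + 3) + 0 = O/(-1) + 0 = O*(-1) + 0 = -O + 0 = -O)
√(G(-69, -102) - 43830) = √(-1*(-69) - 43830) = √(69 - 43830) = √(-43761) = I*√43761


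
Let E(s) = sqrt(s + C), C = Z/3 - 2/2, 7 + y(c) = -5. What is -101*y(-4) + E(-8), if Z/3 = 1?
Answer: 1212 + 2*I*sqrt(2) ≈ 1212.0 + 2.8284*I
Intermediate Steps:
Z = 3 (Z = 3*1 = 3)
y(c) = -12 (y(c) = -7 - 5 = -12)
C = 0 (C = 3/3 - 2/2 = 3*(1/3) - 2*1/2 = 1 - 1 = 0)
E(s) = sqrt(s) (E(s) = sqrt(s + 0) = sqrt(s))
-101*y(-4) + E(-8) = -101*(-12) + sqrt(-8) = 1212 + 2*I*sqrt(2)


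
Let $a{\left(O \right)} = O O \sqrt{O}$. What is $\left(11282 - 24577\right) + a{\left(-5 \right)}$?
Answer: $-13295 + 25 i \sqrt{5} \approx -13295.0 + 55.902 i$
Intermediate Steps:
$a{\left(O \right)} = O^{\frac{5}{2}}$ ($a{\left(O \right)} = O^{2} \sqrt{O} = O^{\frac{5}{2}}$)
$\left(11282 - 24577\right) + a{\left(-5 \right)} = \left(11282 - 24577\right) + \left(-5\right)^{\frac{5}{2}} = -13295 + 25 i \sqrt{5}$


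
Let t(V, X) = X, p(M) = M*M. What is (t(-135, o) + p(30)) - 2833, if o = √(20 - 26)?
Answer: -1933 + I*√6 ≈ -1933.0 + 2.4495*I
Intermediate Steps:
p(M) = M²
o = I*√6 (o = √(-6) = I*√6 ≈ 2.4495*I)
(t(-135, o) + p(30)) - 2833 = (I*√6 + 30²) - 2833 = (I*√6 + 900) - 2833 = (900 + I*√6) - 2833 = -1933 + I*√6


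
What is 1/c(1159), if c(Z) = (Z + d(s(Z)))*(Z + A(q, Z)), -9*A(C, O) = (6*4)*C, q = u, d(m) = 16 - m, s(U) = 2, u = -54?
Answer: 1/1528419 ≈ 6.5427e-7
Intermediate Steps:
q = -54
A(C, O) = -8*C/3 (A(C, O) = -6*4*C/9 = -8*C/3)
c(Z) = (14 + Z)*(144 + Z) (c(Z) = (Z + (16 - 1*2))*(Z - 8/3*(-54)) = (Z + (16 - 2))*(Z + 144) = (Z + 14)*(144 + Z) = (14 + Z)*(144 + Z))
1/c(1159) = 1/(2016 + 1159**2 + 158*1159) = 1/(2016 + 1343281 + 183122) = 1/1528419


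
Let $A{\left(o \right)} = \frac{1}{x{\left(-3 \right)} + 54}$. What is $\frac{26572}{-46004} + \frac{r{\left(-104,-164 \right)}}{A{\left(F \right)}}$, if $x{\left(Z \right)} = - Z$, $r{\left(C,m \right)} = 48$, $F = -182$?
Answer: $\frac{4494299}{1643} \approx 2735.4$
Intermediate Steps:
$A{\left(o \right)} = \frac{1}{57}$ ($A{\left(o \right)} = \frac{1}{\left(-1\right) \left(-3\right) + 54} = \frac{1}{3 + 54} = \frac{1}{57}$)
$\frac{26572}{-46004} + \frac{r{\left(-104,-164 \right)}}{A{\left(F \right)}} = \frac{26572}{-46004} + 48 \frac{1}{\frac{1}{57}} = 26572 \left(- \frac{1}{46004}\right) + 48 \cdot 57 = - \frac{949}{1643} + 2736 = \frac{4494299}{1643}$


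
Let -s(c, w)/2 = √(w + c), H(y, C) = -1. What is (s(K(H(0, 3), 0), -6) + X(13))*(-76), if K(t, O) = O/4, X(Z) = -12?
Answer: 912 + 152*I*√6 ≈ 912.0 + 372.32*I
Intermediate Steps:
K(t, O) = O/4 (K(t, O) = O*(¼) = O/4)
s(c, w) = -2*√(c + w) (s(c, w) = -2*√(w + c) = -2*√(c + w))
(s(K(H(0, 3), 0), -6) + X(13))*(-76) = (-2*√((¼)*0 - 6) - 12)*(-76) = (-2*√(0 - 6) - 12)*(-76) = (-2*I*√6 - 12)*(-76) = (-12 - 2*I*√6)*(-76) = 912 + 152*I*√6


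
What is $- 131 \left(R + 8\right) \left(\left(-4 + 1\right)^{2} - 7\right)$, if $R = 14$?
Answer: $-5764$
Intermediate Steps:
$- 131 \left(R + 8\right) \left(\left(-4 + 1\right)^{2} - 7\right) = - 131 \left(14 + 8\right) \left(\left(-4 + 1\right)^{2} - 7\right) = - 131 \cdot 22 \left(\left(-3\right)^{2} - 7\right) = - 131 \cdot 22 \left(9 - 7\right) = - 131 \cdot 22 \cdot 2 = \left(-131\right) 44 = -5764$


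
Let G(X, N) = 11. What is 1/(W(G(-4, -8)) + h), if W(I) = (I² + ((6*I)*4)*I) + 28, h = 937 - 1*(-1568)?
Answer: 1/5558 ≈ 0.00017992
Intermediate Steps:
h = 2505 (h = 937 + 1568 = 2505)
W(I) = 28 + 25*I² (W(I) = (I² + (24*I)*I) + 28 = (I² + 24*I²) + 28 = 25*I² + 28 = 28 + 25*I²)
1/(W(G(-4, -8)) + h) = 1/((28 + 25*11²) + 2505) = 1/((28 + 25*121) + 2505) = 1/((28 + 3025) + 2505) = 1/(3053 + 2505) = 1/5558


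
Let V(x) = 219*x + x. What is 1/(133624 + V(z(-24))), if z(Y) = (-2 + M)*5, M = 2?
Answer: 1/133624 ≈ 7.4837e-6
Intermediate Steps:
z(Y) = 0 (z(Y) = (-2 + 2)*5 = 0*5 = 0)
V(x) = 220*x
1/(133624 + V(z(-24))) = 1/(133624 + 220*0) = 1/(133624 + 0) = 1/133624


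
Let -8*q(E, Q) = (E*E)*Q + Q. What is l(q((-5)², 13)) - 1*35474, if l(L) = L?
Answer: -145965/4 ≈ -36491.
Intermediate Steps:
q(E, Q) = -Q/8 - Q*E²/8 (q(E, Q) = -((E*E)*Q + Q)/8 = -(E²*Q + Q)/8 = -(Q*E² + Q)/8 = -(Q + Q*E²)/8 = -Q/8 - Q*E²/8)
l(q((-5)², 13)) - 1*35474 = -⅛*13*(1 + ((-5)²)²) - 1*35474 = -⅛*13*(1 + 25²) - 35474 = -⅛*13*(1 + 625) - 35474 = -⅛*13*626 - 35474 = -4069/4 - 35474 = -145965/4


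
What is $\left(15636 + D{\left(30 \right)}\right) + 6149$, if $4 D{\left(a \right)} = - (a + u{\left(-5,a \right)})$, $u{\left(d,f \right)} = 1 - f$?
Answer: $\frac{87139}{4} \approx 21785.0$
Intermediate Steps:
$D{\left(a \right)} = - \frac{1}{4}$ ($D{\left(a \right)} = \frac{\left(-1\right) \left(a - \left(-1 + a\right)\right)}{4} = \frac{\left(-1\right) 1}{4} = \frac{1}{4} \left(-1\right) = - \frac{1}{4}$)
$\left(15636 + D{\left(30 \right)}\right) + 6149 = \left(15636 - \frac{1}{4}\right) + 6149 = \frac{62543}{4} + 6149 = \frac{87139}{4}$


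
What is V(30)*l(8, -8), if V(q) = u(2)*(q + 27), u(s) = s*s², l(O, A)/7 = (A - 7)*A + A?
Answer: 357504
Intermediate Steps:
l(O, A) = 7*A + 7*A*(-7 + A) (l(O, A) = 7*((A - 7)*A + A) = 7*((-7 + A)*A + A) = 7*(A*(-7 + A) + A) = 7*(A + A*(-7 + A)) = 7*A + 7*A*(-7 + A))
u(s) = s³
V(q) = 216 + 8*q (V(q) = 2³*(q + 27) = 8*(27 + q) = 216 + 8*q)
V(30)*l(8, -8) = (216 + 8*30)*(7*(-8)*(-6 - 8)) = (216 + 240)*(7*(-8)*(-14)) = 456*784 = 357504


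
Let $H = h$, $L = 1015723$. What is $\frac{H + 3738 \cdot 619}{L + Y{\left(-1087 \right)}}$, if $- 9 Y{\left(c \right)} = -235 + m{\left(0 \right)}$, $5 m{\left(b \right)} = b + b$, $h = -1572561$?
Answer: $\frac{6671349}{9141742} \approx 0.72977$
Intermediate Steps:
$m{\left(b \right)} = \frac{2 b}{5}$ ($m{\left(b \right)} = \frac{b + b}{5} = \frac{2 b}{5}$)
$H = -1572561$
$Y{\left(c \right)} = \frac{235}{9}$ ($Y{\left(c \right)} = - \frac{-235 + \frac{2}{5} \cdot 0}{9} = - \frac{-235 + 0}{9} = \left(- \frac{1}{9}\right) \left(-235\right) = \frac{235}{9}$)
$\frac{H + 3738 \cdot 619}{L + Y{\left(-1087 \right)}} = \frac{-1572561 + 3738 \cdot 619}{1015723 + \frac{235}{9}} = \frac{-1572561 + 2313822}{\frac{9141742}{9}} = 741261 \cdot \frac{9}{9141742} = \frac{6671349}{9141742}$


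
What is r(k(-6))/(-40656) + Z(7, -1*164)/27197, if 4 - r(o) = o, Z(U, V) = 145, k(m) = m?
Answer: 2811575/552860616 ≈ 0.0050855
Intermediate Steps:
r(o) = 4 - o
r(k(-6))/(-40656) + Z(7, -1*164)/27197 = (4 - 1*(-6))/(-40656) + 145/27197 = (4 + 6)*(-1/40656) + 145*(1/27197) = 10*(-1/40656) + 145/27197 = -5/20328 + 145/27197 = 2811575/552860616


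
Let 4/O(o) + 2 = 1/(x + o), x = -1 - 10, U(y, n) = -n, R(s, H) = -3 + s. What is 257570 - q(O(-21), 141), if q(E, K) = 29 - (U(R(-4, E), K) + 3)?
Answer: 257403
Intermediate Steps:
x = -11
O(o) = 4/(-2 + 1/(-11 + o))
q(E, K) = 26 + K (q(E, K) = 29 - (-K + 3) = 29 - (3 - K) = 29 + (-3 + K) = 26 + K)
257570 - q(O(-21), 141) = 257570 - (26 + 141) = 257570 - 1*167 = 257570 - 167 = 257403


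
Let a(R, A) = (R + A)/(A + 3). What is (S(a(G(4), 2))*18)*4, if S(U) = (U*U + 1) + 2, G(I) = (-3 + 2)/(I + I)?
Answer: 1809/8 ≈ 226.13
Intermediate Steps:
G(I) = -1/(2*I)
a(R, A) = (A + R)/(3 + A)
S(U) = 3 + U**2 (S(U) = (U**2 + 1) + 2 = (1 + U**2) + 2 = 3 + U**2)
(S(a(G(4), 2))*18)*4 = ((3 + ((2 - 1/2/4)/(3 + 2))**2)*18)*4 = ((3 + ((2 - 1/2*1/4)/5)**2)*18)*4 = ((3 + ((2 - 1/8)/5)**2)*18)*4 = ((3 + ((1/5)*(15/8))**2)*18)*4 = ((3 + (3/8)**2)*18)*4 = ((3 + 9/64)*18)*4 = ((201/64)*18)*4 = (1809/32)*4 = 1809/8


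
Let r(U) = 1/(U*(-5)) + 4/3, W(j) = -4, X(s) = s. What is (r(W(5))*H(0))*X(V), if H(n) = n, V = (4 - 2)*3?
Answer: 0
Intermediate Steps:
V = 6 (V = 2*3 = 6)
r(U) = 4/3 - 1/(5*U) (r(U) = 1/(-5*U) + 4*(⅓) = 1*(-1/(5*U)) + 4/3 = -1/(5*U) + 4/3 = 4/3 - 1/(5*U))
(r(W(5))*H(0))*X(V) = (((1/15)*(-3 + 20*(-4))/(-4))*0)*6 = (((1/15)*(-¼)*(-3 - 80))*0)*6 = (((1/15)*(-¼)*(-83))*0)*6 = ((83/60)*0)*6 = 0*6 = 0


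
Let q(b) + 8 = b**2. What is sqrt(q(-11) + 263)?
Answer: 2*sqrt(94) ≈ 19.391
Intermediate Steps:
q(b) = -8 + b**2
sqrt(q(-11) + 263) = sqrt((-8 + (-11)**2) + 263) = sqrt((-8 + 121) + 263) = sqrt(113 + 263) = sqrt(376) = 2*sqrt(94)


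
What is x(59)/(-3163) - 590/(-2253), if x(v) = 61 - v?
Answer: 1861664/7126239 ≈ 0.26124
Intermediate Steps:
x(59)/(-3163) - 590/(-2253) = (61 - 1*59)/(-3163) - 590/(-2253) = (61 - 59)*(-1/3163) - 590*(-1/2253) = 2*(-1/3163) + 590/2253 = -2/3163 + 590/2253 = 1861664/7126239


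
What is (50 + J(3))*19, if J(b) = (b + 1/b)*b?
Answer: 1140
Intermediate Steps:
J(b) = b*(b + 1/b)
(50 + J(3))*19 = (50 + (1 + 3**2))*19 = (50 + (1 + 9))*19 = (50 + 10)*19 = 60*19 = 1140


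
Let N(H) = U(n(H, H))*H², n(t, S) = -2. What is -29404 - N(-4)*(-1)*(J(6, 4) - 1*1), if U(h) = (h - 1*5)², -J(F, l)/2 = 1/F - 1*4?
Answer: -72532/3 ≈ -24177.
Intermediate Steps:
J(F, l) = 8 - 2/F (J(F, l) = -2*(1/F - 1*4) = -2*(1/F - 4) = -2*(-4 + 1/F) = 8 - 2/F)
U(h) = (-5 + h)² (U(h) = (h - 5)² = (-5 + h)²)
N(H) = 49*H² (N(H) = (-5 - 2)²*H² = (-7)²*H² = 49*H²)
-29404 - N(-4)*(-1)*(J(6, 4) - 1*1) = -29404 - (49*(-4)²)*(-1)*((8 - 2/6) - 1*1) = -29404 - (49*16)*(-1)*((8 - 2*⅙) - 1) = -29404 - 784*(-1)*((8 - ⅓) - 1) = -29404 - (-784)*(23/3 - 1) = -29404 - (-784)*20/3 = -29404 - 1*(-15680/3) = -29404 + 15680/3 = -72532/3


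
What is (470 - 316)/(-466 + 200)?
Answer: -11/19 ≈ -0.57895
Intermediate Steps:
(470 - 316)/(-466 + 200) = 154/(-266) = 154*(-1/266) = -11/19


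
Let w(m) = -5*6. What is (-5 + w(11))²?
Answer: 1225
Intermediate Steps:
w(m) = -30
(-5 + w(11))² = (-5 - 30)² = (-35)² = 1225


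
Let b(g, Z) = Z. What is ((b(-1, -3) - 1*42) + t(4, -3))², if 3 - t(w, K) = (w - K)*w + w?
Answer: 5476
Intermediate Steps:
t(w, K) = 3 - w - w*(w - K) (t(w, K) = 3 - ((w - K)*w + w) = 3 - (w*(w - K) + w) = 3 - (w + w*(w - K)) = 3 + (-w - w*(w - K)) = 3 - w - w*(w - K))
((b(-1, -3) - 1*42) + t(4, -3))² = ((-3 - 1*42) + (3 - 1*4 - 1*4² - 3*4))² = ((-3 - 42) + (3 - 4 - 1*16 - 12))² = (-45 + (3 - 4 - 16 - 12))² = (-45 - 29)² = (-74)² = 5476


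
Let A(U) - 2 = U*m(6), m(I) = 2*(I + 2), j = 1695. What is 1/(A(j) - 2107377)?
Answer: -1/2080255 ≈ -4.8071e-7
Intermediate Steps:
m(I) = 4 + 2*I (m(I) = 2*(2 + I) = 4 + 2*I)
A(U) = 2 + 16*U (A(U) = 2 + U*(4 + 2*6) = 2 + U*(4 + 12) = 2 + U*16 = 2 + 16*U)
1/(A(j) - 2107377) = 1/((2 + 16*1695) - 2107377) = 1/((2 + 27120) - 2107377) = 1/(27122 - 2107377) = 1/(-2080255) = -1/2080255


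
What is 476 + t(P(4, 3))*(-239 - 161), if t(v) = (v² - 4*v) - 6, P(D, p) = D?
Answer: 2876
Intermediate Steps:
t(v) = -6 + v² - 4*v
476 + t(P(4, 3))*(-239 - 161) = 476 + (-6 + 4² - 4*4)*(-239 - 161) = 476 + (-6 + 16 - 16)*(-400) = 476 - 6*(-400) = 476 + 2400 = 2876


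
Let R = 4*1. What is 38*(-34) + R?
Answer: -1288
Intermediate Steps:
R = 4
38*(-34) + R = 38*(-34) + 4 = -1292 + 4 = -1288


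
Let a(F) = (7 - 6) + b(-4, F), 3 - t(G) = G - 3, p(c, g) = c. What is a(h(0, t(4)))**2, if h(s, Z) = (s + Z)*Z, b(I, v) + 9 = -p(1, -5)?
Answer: 81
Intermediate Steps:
t(G) = 6 - G (t(G) = 3 - (G - 3) = 3 - (-3 + G) = 3 + (3 - G) = 6 - G)
b(I, v) = -10 (b(I, v) = -9 - 1*1 = -9 - 1 = -10)
h(s, Z) = Z*(Z + s) (h(s, Z) = (Z + s)*Z = Z*(Z + s))
a(F) = -9 (a(F) = (7 - 6) - 10 = 1 - 10 = -9)
a(h(0, t(4)))**2 = (-9)**2 = 81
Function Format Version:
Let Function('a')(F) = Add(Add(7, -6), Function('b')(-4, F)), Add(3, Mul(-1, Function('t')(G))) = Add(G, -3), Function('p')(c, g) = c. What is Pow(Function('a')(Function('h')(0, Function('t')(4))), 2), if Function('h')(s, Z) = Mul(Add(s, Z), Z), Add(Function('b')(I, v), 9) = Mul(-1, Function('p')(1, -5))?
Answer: 81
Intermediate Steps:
Function('t')(G) = Add(6, Mul(-1, G)) (Function('t')(G) = Add(3, Mul(-1, Add(G, -3))) = Add(3, Mul(-1, Add(-3, G))) = Add(3, Add(3, Mul(-1, G))) = Add(6, Mul(-1, G)))
Function('b')(I, v) = -10 (Function('b')(I, v) = Add(-9, Mul(-1, 1)) = Add(-9, -1) = -10)
Function('h')(s, Z) = Mul(Z, Add(Z, s)) (Function('h')(s, Z) = Mul(Add(Z, s), Z) = Mul(Z, Add(Z, s)))
Function('a')(F) = -9 (Function('a')(F) = Add(Add(7, -6), -10) = Add(1, -10) = -9)
Pow(Function('a')(Function('h')(0, Function('t')(4))), 2) = Pow(-9, 2) = 81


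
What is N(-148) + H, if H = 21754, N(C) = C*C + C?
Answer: 43510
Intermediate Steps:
N(C) = C + C**2 (N(C) = C**2 + C = C + C**2)
N(-148) + H = -148*(1 - 148) + 21754 = -148*(-147) + 21754 = 21756 + 21754 = 43510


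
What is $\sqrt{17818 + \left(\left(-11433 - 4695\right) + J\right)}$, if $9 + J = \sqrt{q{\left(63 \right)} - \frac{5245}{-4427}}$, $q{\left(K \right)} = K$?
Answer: $\frac{\sqrt{32944791049 + 4427 \sqrt{1257914342}}}{4427} \approx 41.098$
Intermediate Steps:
$J = -9 + \frac{\sqrt{1257914342}}{4427}$ ($J = -9 + \sqrt{63 - \frac{5245}{-4427}} = -9 + \sqrt{63 - - \frac{5245}{4427}} = -9 + \sqrt{63 + \frac{5245}{4427}} = -9 + \sqrt{\frac{284146}{4427}} = -9 + \frac{\sqrt{1257914342}}{4427} \approx -0.98846$)
$\sqrt{17818 + \left(\left(-11433 - 4695\right) + J\right)} = \sqrt{17818 - \left(16137 - \frac{\sqrt{1257914342}}{4427}\right)} = \sqrt{1681 + \frac{\sqrt{1257914342}}{4427}}$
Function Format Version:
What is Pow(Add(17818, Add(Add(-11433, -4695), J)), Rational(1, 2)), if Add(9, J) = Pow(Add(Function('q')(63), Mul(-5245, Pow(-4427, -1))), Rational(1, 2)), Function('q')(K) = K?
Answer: Mul(Rational(1, 4427), Pow(Add(32944791049, Mul(4427, Pow(1257914342, Rational(1, 2)))), Rational(1, 2))) ≈ 41.098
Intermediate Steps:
J = Add(-9, Mul(Rational(1, 4427), Pow(1257914342, Rational(1, 2)))) (J = Add(-9, Pow(Add(63, Mul(-5245, Pow(-4427, -1))), Rational(1, 2))) = Add(-9, Pow(Add(63, Mul(-5245, Rational(-1, 4427))), Rational(1, 2))) = Add(-9, Pow(Add(63, Rational(5245, 4427)), Rational(1, 2))) = Add(-9, Pow(Rational(284146, 4427), Rational(1, 2))) = Add(-9, Mul(Rational(1, 4427), Pow(1257914342, Rational(1, 2)))) ≈ -0.98846)
Pow(Add(17818, Add(Add(-11433, -4695), J)), Rational(1, 2)) = Pow(Add(17818, Add(Add(-11433, -4695), Add(-9, Mul(Rational(1, 4427), Pow(1257914342, Rational(1, 2)))))), Rational(1, 2)) = Pow(Add(17818, Add(-16128, Add(-9, Mul(Rational(1, 4427), Pow(1257914342, Rational(1, 2)))))), Rational(1, 2)) = Pow(Add(17818, Add(-16137, Mul(Rational(1, 4427), Pow(1257914342, Rational(1, 2))))), Rational(1, 2)) = Pow(Add(1681, Mul(Rational(1, 4427), Pow(1257914342, Rational(1, 2)))), Rational(1, 2))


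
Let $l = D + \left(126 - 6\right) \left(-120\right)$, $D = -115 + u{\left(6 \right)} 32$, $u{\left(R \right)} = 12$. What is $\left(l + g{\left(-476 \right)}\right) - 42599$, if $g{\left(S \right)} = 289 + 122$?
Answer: $-56319$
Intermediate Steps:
$g{\left(S \right)} = 411$
$D = 269$ ($D = -115 + 12 \cdot 32 = -115 + 384 = 269$)
$l = -14131$ ($l = 269 + \left(126 - 6\right) \left(-120\right) = 269 + 120 \left(-120\right) = 269 - 14400 = -14131$)
$\left(l + g{\left(-476 \right)}\right) - 42599 = \left(-14131 + 411\right) - 42599 = -13720 - 42599 = -56319$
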